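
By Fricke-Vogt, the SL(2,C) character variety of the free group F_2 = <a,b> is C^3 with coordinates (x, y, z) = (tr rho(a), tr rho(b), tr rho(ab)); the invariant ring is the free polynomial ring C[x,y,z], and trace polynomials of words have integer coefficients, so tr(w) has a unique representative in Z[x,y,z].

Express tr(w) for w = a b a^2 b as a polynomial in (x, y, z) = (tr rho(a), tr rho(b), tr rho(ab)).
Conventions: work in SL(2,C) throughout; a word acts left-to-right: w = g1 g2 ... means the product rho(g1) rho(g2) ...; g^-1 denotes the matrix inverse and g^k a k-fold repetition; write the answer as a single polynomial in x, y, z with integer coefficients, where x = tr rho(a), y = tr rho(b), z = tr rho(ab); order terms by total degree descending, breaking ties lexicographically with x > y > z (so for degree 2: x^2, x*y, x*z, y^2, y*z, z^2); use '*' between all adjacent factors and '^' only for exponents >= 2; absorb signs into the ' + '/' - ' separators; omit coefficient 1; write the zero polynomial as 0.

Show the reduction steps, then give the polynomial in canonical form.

tr(b a b a) = tr(a b) * tr(a b) - tr(1)  (split on a) = z^2 - 2
tr(b a b) = tr(b) * tr(a b) - tr(a)  (reduce the b square) = y*z - x
tr(a b a^2 b) = tr(a) * tr(b a b a) - tr(b a b)  (reduce the a square) = x*z^2 - y*z - x

x*z^2 - y*z - x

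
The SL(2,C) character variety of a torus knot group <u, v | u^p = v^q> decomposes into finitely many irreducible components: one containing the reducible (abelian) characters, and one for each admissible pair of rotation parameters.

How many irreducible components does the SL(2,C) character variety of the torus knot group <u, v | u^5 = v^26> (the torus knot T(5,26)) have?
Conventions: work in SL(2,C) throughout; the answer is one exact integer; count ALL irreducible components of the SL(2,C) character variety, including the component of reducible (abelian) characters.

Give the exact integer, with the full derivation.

51

For T(5,26): irreducibility forces the central element u^5 = v^26 to one of +I, -I.
So on each irreducible component the traces are pinned: tr(u) = 2*cos(pi*alpha/5) with 1 <= alpha <= 4, tr(v) = 2*cos(pi*beta/26) with 1 <= beta <= 25.
Consistency of u^5 = (-1)^alpha I with v^26 = (-1)^beta I forces alpha = beta (mod 2).
Counting: 2 odd alphas x 13 odd betas + 2 even alphas x 12 even betas = 26 + 24 = 50.
That is 50 components of irreducible characters, and with the reducible (abelian) component the total is 51.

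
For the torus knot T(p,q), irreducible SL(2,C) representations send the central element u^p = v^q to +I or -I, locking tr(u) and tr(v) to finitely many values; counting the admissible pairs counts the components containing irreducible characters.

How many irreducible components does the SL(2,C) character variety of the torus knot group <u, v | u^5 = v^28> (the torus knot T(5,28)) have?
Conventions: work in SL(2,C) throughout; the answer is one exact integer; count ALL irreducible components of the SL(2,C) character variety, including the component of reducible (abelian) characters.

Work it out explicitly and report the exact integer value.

Gamma = < u, v | u^5 = v^28 > (torus knot T(5,28)); the central element u^5 = v^28 acts as +I or -I in any irreducible SL(2,C) representation.
On an irreducible component, tr(u) is locked at 2*cos(pi*alpha/5) for some alpha in 1..4, and tr(v) at 2*cos(pi*beta/28) for some beta in 1..27.
u^5 = (-1)^alpha I and v^28 = (-1)^beta I must agree, so alpha and beta have equal parity.
Counting: 2 odd alphas x 14 odd betas + 2 even alphas x 13 even betas = 28 + 26 = 54.
That is 54 components of irreducible characters, and with the reducible (abelian) component the total is 55.

55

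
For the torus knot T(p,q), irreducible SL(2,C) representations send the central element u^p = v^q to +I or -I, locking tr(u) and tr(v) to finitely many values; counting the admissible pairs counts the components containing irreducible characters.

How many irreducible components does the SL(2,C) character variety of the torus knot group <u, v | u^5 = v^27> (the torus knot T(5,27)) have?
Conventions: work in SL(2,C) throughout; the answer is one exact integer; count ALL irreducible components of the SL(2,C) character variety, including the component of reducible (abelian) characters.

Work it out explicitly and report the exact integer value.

53

Gamma = < u, v | u^5 = v^27 > (torus knot T(5,27)); the central element u^5 = v^27 acts as +I or -I in any irreducible SL(2,C) representation.
On an irreducible component, tr(u) is locked at 2*cos(pi*alpha/5) for some alpha in 1..4, and tr(v) at 2*cos(pi*beta/27) for some beta in 1..26.
Consistency of u^5 = (-1)^alpha I with v^27 = (-1)^beta I forces alpha = beta (mod 2).
count pairs: odd alpha (2 choices) x odd beta (13), plus even alpha (2) x even beta (13): 2*13 + 2*13 = 52.
That is 52 components of irreducible characters, and with the reducible (abelian) component the total is 53.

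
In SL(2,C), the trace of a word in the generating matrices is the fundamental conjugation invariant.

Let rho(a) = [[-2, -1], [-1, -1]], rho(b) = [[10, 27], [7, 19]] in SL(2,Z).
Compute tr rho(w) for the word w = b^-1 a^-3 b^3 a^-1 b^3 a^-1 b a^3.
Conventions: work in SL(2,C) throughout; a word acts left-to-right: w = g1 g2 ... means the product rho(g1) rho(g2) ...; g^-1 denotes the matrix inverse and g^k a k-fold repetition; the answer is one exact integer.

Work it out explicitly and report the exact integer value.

-1536114201873

rho(b^-1) = [[19, -27], [-7, 10]]
... * rho(a^-1) = [[-1, 1], [1, -2]]  ->  [[-46, 73], [17, -27]]
... * rho(a^-1) = [[-1, 1], [1, -2]]  ->  [[119, -192], [-44, 71]]
... * rho(a^-1) = [[-1, 1], [1, -2]]  ->  [[-311, 503], [115, -186]]
... * rho(b) = [[10, 27], [7, 19]]  ->  [[411, 1160], [-152, -429]]
... * rho(b) = [[10, 27], [7, 19]]  ->  [[12230, 33137], [-4523, -12255]]
... * rho(b) = [[10, 27], [7, 19]]  ->  [[354259, 959813], [-131015, -354966]]
... * rho(a^-1) = [[-1, 1], [1, -2]]  ->  [[605554, -1565367], [-223951, 578917]]
... * rho(b) = [[10, 27], [7, 19]]  ->  [[-4902029, -13392015], [1812909, 4952746]]
... * rho(b) = [[10, 27], [7, 19]]  ->  [[-142764395, -386803068], [52798312, 143050717]]
... * rho(b) = [[10, 27], [7, 19]]  ->  [[-4135265426, -11203896957], [1529338139, 4143518047]]
... * rho(a^-1) = [[-1, 1], [1, -2]]  ->  [[-7068631531, 18272528488], [2614179908, -6757697955]]
... * rho(b) = [[10, 27], [7, 19]]  ->  [[57221384106, 156324989935], [-21162086605, -57813403629]]
... * rho(a) = [[-2, -1], [-1, -1]]  ->  [[-270767758147, -213546374041], [100137576839, 78975490234]]
... * rho(a) = [[-2, -1], [-1, -1]]  ->  [[755081890335, 484314132188], [-279250643912, -179113067073]]
... * rho(a) = [[-2, -1], [-1, -1]]  ->  [[-1994477912858, -1239396022523], [737614354897, 458363710985]]
tr = -1994477912858 + 458363710985 = -1536114201873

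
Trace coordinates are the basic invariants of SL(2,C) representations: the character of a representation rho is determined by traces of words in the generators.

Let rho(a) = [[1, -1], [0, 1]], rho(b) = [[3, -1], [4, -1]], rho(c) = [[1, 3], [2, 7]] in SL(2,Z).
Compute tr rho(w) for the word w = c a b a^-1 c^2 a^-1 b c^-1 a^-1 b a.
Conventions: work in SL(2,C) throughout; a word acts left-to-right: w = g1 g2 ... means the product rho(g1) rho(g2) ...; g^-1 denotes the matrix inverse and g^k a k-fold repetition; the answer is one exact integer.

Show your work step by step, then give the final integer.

-349650

rho(c) = [[1, 3], [2, 7]]
... * rho(a) = [[1, -1], [0, 1]]  ->  [[1, 2], [2, 5]]
... * rho(b) = [[3, -1], [4, -1]]  ->  [[11, -3], [26, -7]]
... * rho(a^-1) = [[1, 1], [0, 1]]  ->  [[11, 8], [26, 19]]
... * rho(c) = [[1, 3], [2, 7]]  ->  [[27, 89], [64, 211]]
... * rho(c) = [[1, 3], [2, 7]]  ->  [[205, 704], [486, 1669]]
... * rho(a^-1) = [[1, 1], [0, 1]]  ->  [[205, 909], [486, 2155]]
... * rho(b) = [[3, -1], [4, -1]]  ->  [[4251, -1114], [10078, -2641]]
... * rho(c^-1) = [[7, -3], [-2, 1]]  ->  [[31985, -13867], [75828, -32875]]
... * rho(a^-1) = [[1, 1], [0, 1]]  ->  [[31985, 18118], [75828, 42953]]
... * rho(b) = [[3, -1], [4, -1]]  ->  [[168427, -50103], [399296, -118781]]
... * rho(a) = [[1, -1], [0, 1]]  ->  [[168427, -218530], [399296, -518077]]
tr = 168427 + -518077 = -349650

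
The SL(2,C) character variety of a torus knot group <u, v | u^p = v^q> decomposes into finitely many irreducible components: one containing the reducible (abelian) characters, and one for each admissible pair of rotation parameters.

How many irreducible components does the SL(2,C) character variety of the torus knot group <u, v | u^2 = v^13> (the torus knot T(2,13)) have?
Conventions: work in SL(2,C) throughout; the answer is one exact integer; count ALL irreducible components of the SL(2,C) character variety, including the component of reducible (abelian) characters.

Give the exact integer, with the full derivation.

In the torus knot group T(2,13), u^2 = v^13 is central, so an irreducible representation sends it to +I or -I (Schur).
This locks tr(u) to 2*cos(pi*alpha/2), alpha in 1..1, and tr(v) to 2*cos(pi*beta/13), beta in 1..12, on each component of irreducible characters.
The two central values (-1)^alpha I and (-1)^beta I must be the same matrix, so alpha and beta share a parity.
Counting: 1 odd alphas x 6 odd betas + 0 even alphas x 6 even betas = 6 + 0 = 6.
components with irreducible characters: 6; plus the single component of reducible (abelian) characters: total 7.

7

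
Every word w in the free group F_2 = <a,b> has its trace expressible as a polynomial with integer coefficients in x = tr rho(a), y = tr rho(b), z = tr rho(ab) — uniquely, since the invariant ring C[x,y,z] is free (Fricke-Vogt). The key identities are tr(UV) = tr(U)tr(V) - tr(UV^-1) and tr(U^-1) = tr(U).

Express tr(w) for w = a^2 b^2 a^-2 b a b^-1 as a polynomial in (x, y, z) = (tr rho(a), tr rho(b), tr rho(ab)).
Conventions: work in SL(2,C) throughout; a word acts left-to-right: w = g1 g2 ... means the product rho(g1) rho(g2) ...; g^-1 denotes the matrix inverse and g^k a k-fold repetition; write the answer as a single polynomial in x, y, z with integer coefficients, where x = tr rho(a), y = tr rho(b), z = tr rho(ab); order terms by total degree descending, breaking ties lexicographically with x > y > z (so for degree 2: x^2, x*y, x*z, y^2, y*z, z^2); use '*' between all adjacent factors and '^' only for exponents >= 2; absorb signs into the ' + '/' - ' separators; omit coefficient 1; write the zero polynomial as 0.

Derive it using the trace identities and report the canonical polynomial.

trace(a b a) = trace(a) trace(b a) - trace(b) = x*z - y
trace(a^3 b) = trace(a) trace(a b a) - trace(a b) = x^2*z - x*y - z
trace(a^2) = trace(a) trace(a) - trace(1) = x^2 - 2
trace(a^3) = trace(a) trace(a^2) - trace(a) = x^3 - 3*x
trace(a^3 b^2) = trace(b) trace(a^3 b) - trace(a^3) = x^2*y*z - x^3 - x*y^2 - y*z + 3*x
trace(b a^3 b^2) = trace(b) trace(a^3 b^2) - trace(a^3 b) = x^2*y^2*z - x^3*y - x*y^3 - x^2*z - y^2*z + 4*x*y + z
trace(b a b a) = trace(b a) trace(b a) - trace(1) = z^2 - 2
and trace(b a b) = trace(b) trace(a b) - trace(a) = y*z - x
trace(a b a^2 b) = trace(a) trace(b a b a) - trace(b a b) = x*z^2 - y*z - x
trace(a b^2 a b a) = trace(b) trace(a b a^2 b) - trace(a b a^2) = x*y*z^2 - x^2*z - y^2*z + z
and trace(a b^2 a b) = trace(b) trace(a b a b) - trace(a b a) = y*z^2 - x*z - y
and trace(b a^3 b^2 a) = trace(a) trace(a b^2 a b a) - trace(a b^2 a b) = x^2*y*z^2 - x^3*z - x*y^2*z - y*z^2 + 2*x*z + y
trace(b a^3 b^2 a^-1) = trace(b a^3 b^2) trace(a) - trace(b a^3 b^2 a) = x^3*y^2*z - x^4*y - x^2*y^3 - x^2*y*z^2 + 4*x^2*y + y*z^2 - x*z - y
next, trace(a^2 b^2 a^-2 b a) = trace(b a^3 b^2 a^-1) trace(a) - trace(b a^3 b^2) = x^4*y^2*z - x^5*y - x^3*y^3 - x^3*y*z^2 - x^2*y^2*z + 5*x^3*y + x*y^3 + x*y*z^2 + y^2*z - 5*x*y - z
trace(b a b a^2 b^2) = trace(b) trace(a b a^2 b^2) - trace(a b a^2 b) = x*y^2*z^2 - x^2*y*z - y^3*z - x*z^2 + 2*y*z + x
next, trace(b a b a b a) = trace(b a b a) trace(b a) - trace(a b) = z^3 - 3*z
and trace(a b a b a^2 b) = trace(a) trace(b a b a b a) - trace(b a b a b) = x*z^3 - y*z^2 - 2*x*z + y
and trace(a b a b a^2) = trace(a) trace(a b a b a) - trace(a b a b) = x^2*z^2 - x*y*z - x^2 - z^2 + 2
trace(b a b a^2 b^2 a) = trace(b) trace(a b a b a^2 b) - trace(a b a b a^2) = x*y*z^3 - x^2*z^2 - y^2*z^2 - x*y*z + x^2 + y^2 + z^2 - 2
next, trace(a^-1 b a b a^2 b^2) = trace(b a b a^2 b^2) trace(a) - trace(b a b a^2 b^2 a) = x^2*y^2*z^2 - x^3*y*z - x*y^3*z - x*y*z^3 + y^2*z^2 + 3*x*y*z - y^2 - z^2 + 2
trace(a^2 b^2 a^-2 b a b) = trace(a^-1 b a b a^2 b^2) trace(a) - trace(a^-1 b a b a^2 b^2 a) = x^3*y^2*z^2 - x^4*y*z - x^2*y^3*z - x^2*y*z^3 + 4*x^2*y*z + y^3*z - x*y^2 - 2*y*z + x
trace(a^2 b^2 a^-2 b a b^-1) = trace(a^2 b^2 a^-2 b a) trace(b) - trace(a^2 b^2 a^-2 b a b) = x^4*y^3*z - x^5*y^2 - x^3*y^4 - 2*x^3*y^2*z^2 + x^4*y*z + x^2*y*z^3 + 5*x^3*y^2 + x*y^4 + x*y^2*z^2 - 4*x^2*y*z - 4*x*y^2 + y*z - x

x^4*y^3*z - x^5*y^2 - x^3*y^4 - 2*x^3*y^2*z^2 + x^4*y*z + x^2*y*z^3 + 5*x^3*y^2 + x*y^4 + x*y^2*z^2 - 4*x^2*y*z - 4*x*y^2 + y*z - x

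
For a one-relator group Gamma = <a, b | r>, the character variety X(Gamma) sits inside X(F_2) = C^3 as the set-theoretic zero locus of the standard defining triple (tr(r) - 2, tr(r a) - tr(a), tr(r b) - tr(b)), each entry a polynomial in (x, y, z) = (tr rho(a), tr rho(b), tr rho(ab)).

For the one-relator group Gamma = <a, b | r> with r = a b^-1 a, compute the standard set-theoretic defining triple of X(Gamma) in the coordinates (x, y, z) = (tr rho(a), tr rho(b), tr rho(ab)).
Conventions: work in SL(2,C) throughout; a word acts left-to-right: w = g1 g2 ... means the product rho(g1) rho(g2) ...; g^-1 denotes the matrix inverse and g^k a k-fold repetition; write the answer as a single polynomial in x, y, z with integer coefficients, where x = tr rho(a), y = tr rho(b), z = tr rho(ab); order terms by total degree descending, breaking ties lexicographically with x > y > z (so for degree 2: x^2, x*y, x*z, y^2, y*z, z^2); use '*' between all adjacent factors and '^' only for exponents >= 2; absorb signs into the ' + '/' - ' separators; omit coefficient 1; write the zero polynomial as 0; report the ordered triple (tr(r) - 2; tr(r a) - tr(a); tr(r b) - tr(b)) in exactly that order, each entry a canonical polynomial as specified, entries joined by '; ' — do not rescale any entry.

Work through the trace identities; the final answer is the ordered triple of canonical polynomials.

x^2*y - x*z - y - 2; x^3*y - x^2*z - 2*x*y - x + z; x*y*z - y^2 - z^2 - y + 2

trace(a^2) = trace(a) trace(a) - trace(1)  (reduce the a square) = x^2 - 2
trace(a^2 b) = trace(a) trace(b a) - trace(b)  (reduce the a square) = x*z - y
trace(a b^-1 a) = trace(a^2) trace(b) - trace(a^2 b)  (eliminate b^-1) = x^2*y - x*z - y
trace(a^3) = trace(a) trace(a^2) - trace(a)   [square of a] = x^3 - 3*x
trace(a^3 b) = trace(a) trace(a b a) - trace(a b)   [square of a] = x^2*z - x*y - z
trace(a b^-1 a^2) = trace(a^3) trace(b) - trace(a^3 b)   [inverse elimination on b] = x^3*y - x^2*z - 2*x*y + z
trace(a b a b) = trace(a b) trace(a b) - trace(1) = z^2 - 2
trace(a b^-1 a b) = trace(a b a) trace(b) - trace(a b a b) = x*y*z - y^2 - z^2 + 2
assemble the triple (trace(r) - 2; trace(r a) - x; trace(r b) - y)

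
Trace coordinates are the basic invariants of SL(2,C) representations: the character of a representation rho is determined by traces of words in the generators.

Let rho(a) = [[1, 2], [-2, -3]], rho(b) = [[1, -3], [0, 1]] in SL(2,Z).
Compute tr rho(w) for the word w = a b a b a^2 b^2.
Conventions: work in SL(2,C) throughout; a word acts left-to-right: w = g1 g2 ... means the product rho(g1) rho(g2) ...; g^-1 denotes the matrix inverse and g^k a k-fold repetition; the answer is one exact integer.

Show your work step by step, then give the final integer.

rho(a) = [[1, 2], [-2, -3]]
... * rho(b) = [[1, -3], [0, 1]]  ->  [[1, -1], [-2, 3]]
... * rho(a) = [[1, 2], [-2, -3]]  ->  [[3, 5], [-8, -13]]
... * rho(b) = [[1, -3], [0, 1]]  ->  [[3, -4], [-8, 11]]
... * rho(a) = [[1, 2], [-2, -3]]  ->  [[11, 18], [-30, -49]]
... * rho(a) = [[1, 2], [-2, -3]]  ->  [[-25, -32], [68, 87]]
... * rho(b) = [[1, -3], [0, 1]]  ->  [[-25, 43], [68, -117]]
... * rho(b) = [[1, -3], [0, 1]]  ->  [[-25, 118], [68, -321]]
tr = -25 + -321 = -346

-346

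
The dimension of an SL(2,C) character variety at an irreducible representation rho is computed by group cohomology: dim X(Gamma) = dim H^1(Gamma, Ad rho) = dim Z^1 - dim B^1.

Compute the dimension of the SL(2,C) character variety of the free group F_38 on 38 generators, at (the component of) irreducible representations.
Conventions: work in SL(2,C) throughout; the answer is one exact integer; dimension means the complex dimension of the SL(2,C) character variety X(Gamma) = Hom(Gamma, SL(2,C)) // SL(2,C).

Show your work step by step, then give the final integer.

Gamma = F_38 has 38 generators and no relators.
A cocycle picks one sl_2 vector per generator freely, giving dim Z^1 = 3*38 = 114.
At an irreducible rho the centralizer of the image in sl_2 is 0, so the coboundary map sl_2 -> Z^1 is injective: dim B^1 = 3.
dim X = dim H^1 = dim Z^1 - dim B^1 = 114 - 3 = 111.

111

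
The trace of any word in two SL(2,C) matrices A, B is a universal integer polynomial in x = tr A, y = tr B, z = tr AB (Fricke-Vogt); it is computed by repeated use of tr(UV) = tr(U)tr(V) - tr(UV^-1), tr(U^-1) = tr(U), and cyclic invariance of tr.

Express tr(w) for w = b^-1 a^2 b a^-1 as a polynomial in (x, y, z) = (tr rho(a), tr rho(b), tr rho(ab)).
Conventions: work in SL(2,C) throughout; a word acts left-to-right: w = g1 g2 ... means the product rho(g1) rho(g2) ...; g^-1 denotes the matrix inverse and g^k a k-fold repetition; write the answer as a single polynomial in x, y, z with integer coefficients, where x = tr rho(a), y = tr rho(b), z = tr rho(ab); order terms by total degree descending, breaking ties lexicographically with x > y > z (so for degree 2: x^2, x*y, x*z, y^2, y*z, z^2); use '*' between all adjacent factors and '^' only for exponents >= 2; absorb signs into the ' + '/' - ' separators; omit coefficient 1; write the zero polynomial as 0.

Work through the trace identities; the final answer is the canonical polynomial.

trace(a^2) = trace(a)*trace(a) - trace(1) = x^2 - 2
trace(a b a) = trace(a)*trace(b a) - trace(b) = x*z - y
so trace(a^2 b a) = trace(a)*trace(a b a) - trace(a b) = x^2*z - x*y - z
trace(b a b a) = trace(a b)*trace(a b) - trace(1) = z^2 - 2
so trace(b a b) = trace(b)*trace(a b) - trace(a) = y*z - x
so trace(a^2 b a b) = trace(a)*trace(b a b a) - trace(b a b) = x*z^2 - y*z - x
reduce: trace(b^-1 a^2 b a) = trace(a^2 b a)*trace(b) - trace(a^2 b a b) = x^2*y*z - x*y^2 - x*z^2 + x
trace(b^-1 a^2 b a^-1) = trace(b^-1 a^2 b)*trace(a) - trace(b^-1 a^2 b a) = -x^2*y*z + x^3 + x*y^2 + x*z^2 - 3*x

-x^2*y*z + x^3 + x*y^2 + x*z^2 - 3*x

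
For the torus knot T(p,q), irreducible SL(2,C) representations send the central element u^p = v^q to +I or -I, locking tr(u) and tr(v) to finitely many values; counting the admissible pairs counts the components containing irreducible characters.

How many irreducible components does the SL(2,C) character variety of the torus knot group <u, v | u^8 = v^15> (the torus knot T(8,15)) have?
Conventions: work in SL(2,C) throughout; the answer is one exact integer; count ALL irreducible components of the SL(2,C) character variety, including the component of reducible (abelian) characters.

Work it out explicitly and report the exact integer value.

50

For T(8,15): irreducibility forces the central element u^8 = v^15 to one of +I, -I.
This locks tr(u) to 2*cos(pi*alpha/8), alpha in 1..7, and tr(v) to 2*cos(pi*beta/15), beta in 1..14, on each component of irreducible characters.
The two central values (-1)^alpha I and (-1)^beta I must be the same matrix, so alpha and beta share a parity.
Counting: 4 odd alphas x 7 odd betas + 3 even alphas x 7 even betas = 28 + 21 = 49.
components with irreducible characters: 49; plus the single component of reducible (abelian) characters: total 50.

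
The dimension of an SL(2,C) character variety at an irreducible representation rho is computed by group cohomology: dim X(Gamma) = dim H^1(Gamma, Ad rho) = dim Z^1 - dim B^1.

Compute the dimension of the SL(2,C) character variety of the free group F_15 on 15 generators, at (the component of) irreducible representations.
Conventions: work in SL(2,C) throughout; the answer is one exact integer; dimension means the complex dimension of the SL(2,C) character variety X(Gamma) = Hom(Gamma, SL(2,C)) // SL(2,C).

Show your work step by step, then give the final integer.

42

Here Gamma is free of rank 15 — no relator constrains a cocycle.
So Z^1 = (sl_2)^15 in full: dim Z^1 = 45.
Irreducibility makes the coboundary map sl_2 -> Z^1 injective (trivial centralizer), so dim B^1 = 3.
dim H^1 = 45 - 3 = 42, which is dim X.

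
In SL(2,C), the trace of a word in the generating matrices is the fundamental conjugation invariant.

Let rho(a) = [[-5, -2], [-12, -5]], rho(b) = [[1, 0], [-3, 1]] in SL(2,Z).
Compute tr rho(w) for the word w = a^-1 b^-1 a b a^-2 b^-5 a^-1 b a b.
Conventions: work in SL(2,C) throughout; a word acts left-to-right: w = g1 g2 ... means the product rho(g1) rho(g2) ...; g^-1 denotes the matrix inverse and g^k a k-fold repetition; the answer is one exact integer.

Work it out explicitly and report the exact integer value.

265454

rho(a^-1) = [[-5, 2], [12, -5]]
... * rho(b^-1) = [[1, 0], [3, 1]]  ->  [[1, 2], [-3, -5]]
... * rho(a) = [[-5, -2], [-12, -5]]  ->  [[-29, -12], [75, 31]]
... * rho(b) = [[1, 0], [-3, 1]]  ->  [[7, -12], [-18, 31]]
... * rho(a^-1) = [[-5, 2], [12, -5]]  ->  [[-179, 74], [462, -191]]
... * rho(a^-1) = [[-5, 2], [12, -5]]  ->  [[1783, -728], [-4602, 1879]]
... * rho(b^-1) = [[1, 0], [3, 1]]  ->  [[-401, -728], [1035, 1879]]
... * rho(b^-1) = [[1, 0], [3, 1]]  ->  [[-2585, -728], [6672, 1879]]
... * rho(b^-1) = [[1, 0], [3, 1]]  ->  [[-4769, -728], [12309, 1879]]
... * rho(b^-1) = [[1, 0], [3, 1]]  ->  [[-6953, -728], [17946, 1879]]
... * rho(b^-1) = [[1, 0], [3, 1]]  ->  [[-9137, -728], [23583, 1879]]
... * rho(a^-1) = [[-5, 2], [12, -5]]  ->  [[36949, -14634], [-95367, 37771]]
... * rho(b) = [[1, 0], [-3, 1]]  ->  [[80851, -14634], [-208680, 37771]]
... * rho(a) = [[-5, -2], [-12, -5]]  ->  [[-228647, -88532], [590148, 228505]]
... * rho(b) = [[1, 0], [-3, 1]]  ->  [[36949, -88532], [-95367, 228505]]
tr = 36949 + 228505 = 265454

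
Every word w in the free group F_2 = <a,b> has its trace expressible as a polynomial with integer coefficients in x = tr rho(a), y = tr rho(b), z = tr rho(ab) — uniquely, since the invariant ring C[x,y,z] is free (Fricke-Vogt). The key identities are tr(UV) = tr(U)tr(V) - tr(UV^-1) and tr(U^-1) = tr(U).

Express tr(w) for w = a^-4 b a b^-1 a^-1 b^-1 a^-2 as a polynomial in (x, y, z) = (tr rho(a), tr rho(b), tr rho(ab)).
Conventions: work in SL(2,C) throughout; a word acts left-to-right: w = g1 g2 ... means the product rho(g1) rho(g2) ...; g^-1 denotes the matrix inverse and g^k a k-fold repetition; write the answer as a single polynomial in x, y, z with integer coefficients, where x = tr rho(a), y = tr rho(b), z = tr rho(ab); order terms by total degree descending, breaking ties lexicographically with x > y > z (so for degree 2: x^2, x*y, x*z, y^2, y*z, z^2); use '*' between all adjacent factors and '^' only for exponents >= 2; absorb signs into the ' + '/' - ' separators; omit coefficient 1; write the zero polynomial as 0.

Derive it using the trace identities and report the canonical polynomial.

tr(a^-1) = tr(a) = x
tr(a^-2) = tr(a^-1) * tr(a) - tr(1) = x^2 - 2
tr(b a b) = tr(b) * tr(a b) - tr(a) = y*z - x
tr(a b a b) = tr(b a) * tr(b a) - tr(1) = z^2 - 2
tr(a b a) = tr(a) * tr(b a) - tr(b) = x*z - y
tr(b a b a b) = tr(b) * tr(a b a b) - tr(a b a) = y*z^2 - x*z - y
tr(b a b a b a) = tr(a b a b) * tr(a b) - tr(b a) = z^3 - 3*z
tr(a b a b a^-1 b) = tr(b a b a b) * tr(a) - tr(b a b a b a) = x*y*z^2 - x^2*z - z^3 - x*y + 3*z
tr(b a b a^-1 b^-1 a) = tr(a b a b a^-1) * tr(b) - tr(a b a b a^-1 b) = -x*y*z^2 + x^2*z + y^2*z + z^3 - 3*z
tr(a^-1 b a b a^-1 b^-1) = tr(b a b a^-1 b^-1) * tr(a) - tr(b a b a^-1 b^-1 a) = x*y*z^2 - x^2*z - y^2*z - z^3 + x*y + 3*z
tr(a^-1 b^-1 a^-2 b a b) = tr(a^-1 b a b a^-1 b^-1) * tr(a) - tr(a^-1 b a b a^-1 b^-1 a) = x^2*y*z^2 - x^3*z - x*y^2*z - x*z^3 + x^2*y + 3*x*z - y
tr(b a b^-1 a^-1 b^-1 a^-2) = tr(a^-1 b^-1 a^-2 b a) * tr(b) - tr(a^-1 b^-1 a^-2 b a b) = -x^2*y*z^2 + x^3*z + x*y^2*z + x*z^3 - 3*x*z - y
tr(b a b^-1 a^-1 b^-1 a^-3) = tr(b a b^-1 a^-1 b^-1 a^-2) * tr(a) - tr(b a b^-1 a^-1 b^-1 a^-1) = -x^3*y*z^2 + x^4*z + x^2*y^2*z + x^2*z^3 + x*y*z^2 - 4*x^2*z - y^2*z - z^3 - x*y + 3*z
tr(a^-2 b a b^-1 a^-1 b^-1 a^-2) = tr(b a b^-1 a^-1 b^-1 a^-3) * tr(a) - tr(b a b^-1 a^-1 b^-1 a^-2) = -x^4*y*z^2 + x^5*z + x^3*y^2*z + x^3*z^3 + 2*x^2*y*z^2 - 5*x^3*z - 2*x*y^2*z - 2*x*z^3 - x^2*y + 6*x*z + y
tr(a^-4 b a b^-1 a^-1 b^-1 a^-1) = tr(a^-2 b a b^-1 a^-1 b^-1 a^-2) * tr(a) - tr(a^-2 b a b^-1 a^-1 b^-1 a^-1) = -x^5*y*z^2 + x^6*z + x^4*y^2*z + x^4*z^3 + 3*x^3*y*z^2 - 6*x^4*z - 3*x^2*y^2*z - 3*x^2*z^3 - x^3*y - x*y*z^2 + 10*x^2*z + y^2*z + z^3 + 2*x*y - 3*z
tr(a^-4 b a b^-1 a^-1 b^-1 a^-2) = tr(a^-4 b a b^-1 a^-1 b^-1 a^-1) * tr(a) - tr(a^-4 b a b^-1 a^-1 b^-1) = -x^6*y*z^2 + x^7*z + x^5*y^2*z + x^5*z^3 + 4*x^4*y*z^2 - 7*x^5*z - 4*x^3*y^2*z - 4*x^3*z^3 - x^4*y - 3*x^2*y*z^2 + 15*x^3*z + 3*x*y^2*z + 3*x*z^3 + 3*x^2*y - 9*x*z - y

-x^6*y*z^2 + x^7*z + x^5*y^2*z + x^5*z^3 + 4*x^4*y*z^2 - 7*x^5*z - 4*x^3*y^2*z - 4*x^3*z^3 - x^4*y - 3*x^2*y*z^2 + 15*x^3*z + 3*x*y^2*z + 3*x*z^3 + 3*x^2*y - 9*x*z - y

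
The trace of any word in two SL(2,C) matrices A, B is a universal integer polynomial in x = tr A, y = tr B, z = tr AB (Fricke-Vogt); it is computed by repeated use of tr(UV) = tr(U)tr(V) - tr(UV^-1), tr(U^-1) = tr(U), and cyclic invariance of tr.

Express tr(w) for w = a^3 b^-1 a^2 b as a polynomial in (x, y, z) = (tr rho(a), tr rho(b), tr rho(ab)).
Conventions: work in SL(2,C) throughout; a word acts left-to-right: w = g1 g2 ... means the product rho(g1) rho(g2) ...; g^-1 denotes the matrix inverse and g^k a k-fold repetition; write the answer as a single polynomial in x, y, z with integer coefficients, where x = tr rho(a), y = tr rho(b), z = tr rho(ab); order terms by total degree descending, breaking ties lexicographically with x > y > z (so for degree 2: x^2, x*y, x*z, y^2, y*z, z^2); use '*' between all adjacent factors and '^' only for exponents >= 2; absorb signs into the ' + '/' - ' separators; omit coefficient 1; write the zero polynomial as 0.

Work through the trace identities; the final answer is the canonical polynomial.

x^4*y*z - x^3*y^2 - x^3*z^2 - x^2*y*z + x*y^2 + x*z^2 + x

trace(b a^2) = trace(a) trace(b a) - trace(b) = x*z - y
next, trace(a b a^2) = trace(a) trace(b a^2) - trace(b a) = x^2*z - x*y - z
trace(a^2 b a^2) = trace(a) trace(a b a^2) - trace(a b a) = x^3*z - x^2*y - 2*x*z + y
trace(a^2 b a^3) = trace(a) trace(a^2 b a^2) - trace(a^2 b a) = x^4*z - x^3*y - 3*x^2*z + 2*x*y + z
trace(b a b a) = trace(b a) trace(b a) - trace(1) = z^2 - 2
trace(b a b) = trace(b) trace(a b) - trace(a) = y*z - x
trace(b a^2 b a) = trace(a) trace(b a b a) - trace(b a b) = x*z^2 - y*z - x
and trace(b^2) = trace(b) trace(b) - trace(1) = y^2 - 2
trace(b a^2 b) = trace(a) trace(b^2 a) - trace(b^2) = x*y*z - x^2 - y^2 + 2
trace(a b a^2 b a) = trace(a) trace(b a^2 b a) - trace(b a^2 b) = x^2*z^2 - 2*x*y*z + y^2 - 2
next, trace(a^2 b a^3 b) = trace(a) trace(a b a^2 b a) - trace(a b a^2 b) = x^3*z^2 - 2*x^2*y*z + x*y^2 - x*z^2 + y*z - x
next, trace(a^3 b^-1 a^2 b) = trace(a^2 b a^3) trace(b) - trace(a^2 b a^3 b) = x^4*y*z - x^3*y^2 - x^3*z^2 - x^2*y*z + x*y^2 + x*z^2 + x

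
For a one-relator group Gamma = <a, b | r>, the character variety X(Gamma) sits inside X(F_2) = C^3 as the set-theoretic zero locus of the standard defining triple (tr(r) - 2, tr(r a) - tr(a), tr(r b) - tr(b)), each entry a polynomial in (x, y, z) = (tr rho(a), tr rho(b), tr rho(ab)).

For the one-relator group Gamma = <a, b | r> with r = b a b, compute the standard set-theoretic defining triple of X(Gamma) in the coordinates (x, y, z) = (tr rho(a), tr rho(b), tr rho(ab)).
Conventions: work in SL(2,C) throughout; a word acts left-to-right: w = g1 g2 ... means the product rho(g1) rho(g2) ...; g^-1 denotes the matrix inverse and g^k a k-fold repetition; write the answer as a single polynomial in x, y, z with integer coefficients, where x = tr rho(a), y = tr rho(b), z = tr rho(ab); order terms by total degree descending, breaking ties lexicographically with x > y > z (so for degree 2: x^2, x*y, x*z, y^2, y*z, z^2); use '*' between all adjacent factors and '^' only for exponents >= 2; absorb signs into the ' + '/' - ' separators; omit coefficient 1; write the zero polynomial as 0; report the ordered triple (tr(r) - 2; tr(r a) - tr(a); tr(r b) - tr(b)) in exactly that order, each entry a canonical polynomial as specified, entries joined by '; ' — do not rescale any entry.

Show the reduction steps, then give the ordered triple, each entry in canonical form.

y*z - x - 2; z^2 - x - 2; y^2*z - x*y - y - z

use: tr(b a b) = tr(b)*tr(a b) - tr(a) = y*z - x
apply: tr(b a b a) = tr(b a)*tr(b a) - tr(1) = z^2 - 2
tr(b a b^2) = tr(b)*tr(b a b) - tr(b a) = y^2*z - x*y - z
assemble the triple (tr(r) - 2; tr(r a) - x; tr(r b) - y)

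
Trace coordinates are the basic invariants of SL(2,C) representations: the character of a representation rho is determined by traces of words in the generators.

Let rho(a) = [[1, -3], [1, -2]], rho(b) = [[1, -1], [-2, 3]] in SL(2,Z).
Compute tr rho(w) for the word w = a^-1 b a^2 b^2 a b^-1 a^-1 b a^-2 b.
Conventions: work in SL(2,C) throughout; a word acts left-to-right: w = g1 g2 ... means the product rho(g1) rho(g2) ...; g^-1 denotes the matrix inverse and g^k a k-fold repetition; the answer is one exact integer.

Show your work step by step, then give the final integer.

-14

rho(a^-1) = [[-2, 3], [-1, 1]]
... * rho(b) = [[1, -1], [-2, 3]]  ->  [[-8, 11], [-3, 4]]
... * rho(a) = [[1, -3], [1, -2]]  ->  [[3, 2], [1, 1]]
... * rho(a) = [[1, -3], [1, -2]]  ->  [[5, -13], [2, -5]]
... * rho(b) = [[1, -1], [-2, 3]]  ->  [[31, -44], [12, -17]]
... * rho(b) = [[1, -1], [-2, 3]]  ->  [[119, -163], [46, -63]]
... * rho(a) = [[1, -3], [1, -2]]  ->  [[-44, -31], [-17, -12]]
... * rho(b^-1) = [[3, 1], [2, 1]]  ->  [[-194, -75], [-75, -29]]
... * rho(a^-1) = [[-2, 3], [-1, 1]]  ->  [[463, -657], [179, -254]]
... * rho(b) = [[1, -1], [-2, 3]]  ->  [[1777, -2434], [687, -941]]
... * rho(a^-1) = [[-2, 3], [-1, 1]]  ->  [[-1120, 2897], [-433, 1120]]
... * rho(a^-1) = [[-2, 3], [-1, 1]]  ->  [[-657, -463], [-254, -179]]
... * rho(b) = [[1, -1], [-2, 3]]  ->  [[269, -732], [104, -283]]
tr = 269 + -283 = -14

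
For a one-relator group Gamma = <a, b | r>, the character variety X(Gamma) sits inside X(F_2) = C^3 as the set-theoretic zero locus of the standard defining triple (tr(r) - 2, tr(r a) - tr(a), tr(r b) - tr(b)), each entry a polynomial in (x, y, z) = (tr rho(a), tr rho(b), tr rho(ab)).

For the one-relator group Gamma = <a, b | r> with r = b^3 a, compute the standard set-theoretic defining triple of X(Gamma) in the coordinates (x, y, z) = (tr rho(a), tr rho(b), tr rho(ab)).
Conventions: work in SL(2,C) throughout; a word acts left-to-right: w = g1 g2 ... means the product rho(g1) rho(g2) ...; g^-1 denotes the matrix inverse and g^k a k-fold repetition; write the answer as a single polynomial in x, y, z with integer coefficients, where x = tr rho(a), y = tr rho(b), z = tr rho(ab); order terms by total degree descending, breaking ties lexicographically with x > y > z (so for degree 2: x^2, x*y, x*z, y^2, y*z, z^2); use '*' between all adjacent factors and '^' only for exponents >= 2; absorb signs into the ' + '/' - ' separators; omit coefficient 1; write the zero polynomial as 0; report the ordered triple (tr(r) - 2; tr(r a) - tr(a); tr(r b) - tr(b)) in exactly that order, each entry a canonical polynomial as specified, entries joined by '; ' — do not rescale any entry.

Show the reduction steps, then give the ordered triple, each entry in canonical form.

y^2*z - x*y - z - 2; x*y^2*z - x^2*y - y^3 - x*z - x + 3*y; y^3*z - x*y^2 - 2*y*z + x - y

tr(a b^2) = tr(b) tr(a b) - tr(a) = y*z - x
tr(b^3 a) = tr(b) tr(a b^2) - tr(a b) = y^2*z - x*y - z
tr(b^2) = tr(b) tr(b) - tr(1)  (reduce the b square) = y^2 - 2
tr(a^2 b^2) = tr(a) tr(b^2 a) - tr(b^2)  (reduce the a square) = x*y*z - x^2 - y^2 + 2
tr(a^2 b) = tr(a) tr(b a) - tr(b)  (reduce the a square) = x*z - y
tr(b^3 a^2) = tr(b) tr(a^2 b^2) - tr(a^2 b)  (reduce the b square) = x*y^2*z - x^2*y - y^3 - x*z + 3*y
tr(b^3 a b) = tr(b) tr(b^2 a b) - tr(b^2 a) = y^3*z - x*y^2 - 2*y*z + x
assemble the triple (tr(r) - 2; tr(r a) - x; tr(r b) - y)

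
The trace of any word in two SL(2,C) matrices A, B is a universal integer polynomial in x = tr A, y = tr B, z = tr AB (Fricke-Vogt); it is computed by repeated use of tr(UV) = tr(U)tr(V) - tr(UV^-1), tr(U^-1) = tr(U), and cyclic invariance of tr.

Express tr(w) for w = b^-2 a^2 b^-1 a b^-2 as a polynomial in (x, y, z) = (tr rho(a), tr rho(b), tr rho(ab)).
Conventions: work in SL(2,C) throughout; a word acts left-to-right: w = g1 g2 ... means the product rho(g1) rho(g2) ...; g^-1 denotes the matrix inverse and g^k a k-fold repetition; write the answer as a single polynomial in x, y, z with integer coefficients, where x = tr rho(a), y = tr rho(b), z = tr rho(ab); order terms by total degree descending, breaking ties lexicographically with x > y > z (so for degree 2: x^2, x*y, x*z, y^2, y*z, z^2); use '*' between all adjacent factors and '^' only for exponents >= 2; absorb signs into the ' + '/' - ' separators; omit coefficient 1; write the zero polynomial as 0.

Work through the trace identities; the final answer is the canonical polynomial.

tr(a^2) = tr(a)*tr(a) - tr(1)   [square of a] = x^2 - 2
and tr(a^3) = tr(a)*tr(a^2) - tr(a)   [square of a] = x^3 - 3*x
and tr(a b a) = tr(a)*tr(b a) - tr(b)   [square of a] = x*z - y
next, tr(a^3 b) = tr(a)*tr(a b a) - tr(a b)   [square of a] = x^2*z - x*y - z
and tr(b^-1 a^3) = tr(a^3)*tr(b) - tr(a^3 b)   [inverse elimination on b] = x^3*y - x^2*z - 2*x*y + z
tr(a^3 b^-2) = tr(b^-1 a^3)*tr(b) - tr(b^-1 a^3 b)   [inverse elimination on b] = x^3*y^2 - x^2*y*z - x^3 - 2*x*y^2 + y*z + 3*x
tr(a b^-3 a^2) = tr(a^3 b^-2)*tr(b) - tr(a^3 b^-1)   [inverse elimination on b] = x^3*y^3 - x^2*y^2*z - 2*x^3*y - 2*x*y^3 + x^2*z + y^2*z + 5*x*y - z
and tr(b a b a) = tr(a b)*tr(a b) - tr(1)   [split at a repeated a] = z^2 - 2
and tr(b a b) = tr(b)*tr(a b) - tr(a)   [square of b] = y*z - x
and tr(a^2 b a b) = tr(a)*tr(b a b a) - tr(b a b)   [square of a] = x*z^2 - y*z - x
tr(a^2 b a b^-1) = tr(a^2 b a)*tr(b) - tr(a^2 b a b)   [inverse elimination on b] = x^2*y*z - x*y^2 - x*z^2 + x
and tr(b^-2 a^2 b a) = tr(a^2 b a b^-1)*tr(b) - tr(a^2 b a)   [inverse elimination on b] = x^2*y^2*z - x*y^3 - x*y*z^2 - x^2*z + 2*x*y + z
tr(a b^-3 a^2 b) = tr(b^-2 a^2 b a)*tr(b) - tr(b^-2 a^2 b a b)   [inverse elimination on b] = x^2*y^3*z - x*y^4 - x*y^2*z^2 - 2*x^2*y*z + 3*x*y^2 + x*z^2 + y*z - x
next, tr(b^-3 a^2 b^-1 a) = tr(a b^-3 a^2)*tr(b) - tr(a b^-3 a^2 b)   [inverse elimination on b] = x^3*y^4 - 2*x^2*y^3*z - 2*x^3*y^2 - x*y^4 + x*y^2*z^2 + 3*x^2*y*z + y^3*z + 2*x*y^2 - x*z^2 - 2*y*z + x
tr(a^2 b^-1 a b^-1) = tr(a b^-1 a^2)*tr(b) - tr(a b^-1 a^2 b)   [inverse elimination on b] = x^3*y^2 - 2*x^2*y*z - x*y^2 + x*z^2 + y*z - x
and tr(b^-2 a^2 b^-1 a) = tr(a^2 b^-1 a b^-1)*tr(b) - tr(a^2 b^-1 a)   [inverse elimination on b] = x^3*y^3 - 2*x^2*y^2*z - x^3*y - x*y^3 + x*y*z^2 + x^2*z + y^2*z + x*y - z
tr(b^-2 a^2 b^-1 a b^-2) = tr(b^-3 a^2 b^-1 a)*tr(b) - tr(b^-3 a^2 b^-1 a b)   [inverse elimination on b] = x^3*y^5 - 2*x^2*y^4*z - 3*x^3*y^3 - x*y^5 + x*y^3*z^2 + 5*x^2*y^2*z + y^4*z + x^3*y + 3*x*y^3 - 2*x*y*z^2 - x^2*z - 3*y^2*z + z

x^3*y^5 - 2*x^2*y^4*z - 3*x^3*y^3 - x*y^5 + x*y^3*z^2 + 5*x^2*y^2*z + y^4*z + x^3*y + 3*x*y^3 - 2*x*y*z^2 - x^2*z - 3*y^2*z + z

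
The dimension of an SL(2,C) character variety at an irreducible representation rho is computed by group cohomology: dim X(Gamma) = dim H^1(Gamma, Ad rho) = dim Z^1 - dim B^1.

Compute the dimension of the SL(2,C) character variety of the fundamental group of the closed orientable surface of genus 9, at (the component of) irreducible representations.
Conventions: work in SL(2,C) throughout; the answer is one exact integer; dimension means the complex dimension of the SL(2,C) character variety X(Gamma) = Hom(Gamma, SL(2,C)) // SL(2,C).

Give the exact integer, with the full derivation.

48

pi_1 of the closed genus-9 surface has 18 generators bound by the single product-of-commutators relator.
Before the relator condition, cocycle space has dim 3*18 = 54.
At an irreducible rho, H^2 = coker(d_2) vanishes (Poincare duality: H^2 is dual to H^0 = invariants = 0), so d_2 is surjective onto sl_2 and dim Z^1 = 54 - 3 = 51.
Coboundaries contribute dim B^1 = 3 (injective at irreducible rho).
dim H^1 = 51 - 3 = 48 = dim X.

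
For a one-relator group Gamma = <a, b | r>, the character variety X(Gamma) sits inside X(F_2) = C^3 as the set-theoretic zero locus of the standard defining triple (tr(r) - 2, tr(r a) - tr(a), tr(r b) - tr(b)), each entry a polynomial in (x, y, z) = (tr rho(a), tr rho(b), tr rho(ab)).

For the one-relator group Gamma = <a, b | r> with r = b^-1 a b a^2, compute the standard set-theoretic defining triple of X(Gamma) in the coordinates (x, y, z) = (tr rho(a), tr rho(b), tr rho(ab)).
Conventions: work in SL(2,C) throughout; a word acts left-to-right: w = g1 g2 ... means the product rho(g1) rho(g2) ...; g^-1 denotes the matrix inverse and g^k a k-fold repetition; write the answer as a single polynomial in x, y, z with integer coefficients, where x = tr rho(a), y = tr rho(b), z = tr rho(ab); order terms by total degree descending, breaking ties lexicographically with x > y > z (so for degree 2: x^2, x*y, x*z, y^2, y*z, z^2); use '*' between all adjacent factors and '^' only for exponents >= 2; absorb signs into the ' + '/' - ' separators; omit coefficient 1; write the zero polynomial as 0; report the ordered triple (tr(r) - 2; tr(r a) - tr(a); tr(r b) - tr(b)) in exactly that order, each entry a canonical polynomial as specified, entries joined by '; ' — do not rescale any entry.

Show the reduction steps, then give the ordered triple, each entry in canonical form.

x^2*y*z - x*y^2 - x*z^2 + x - 2; x^3*y*z - x^2*y^2 - x^2*z^2 - x*y*z + x^2 + y^2 + z^2 - x - 2; x^2*z - x*y - y - z

tr(a b a) = tr(a)*tr(b a) - tr(b)   [square of a] = x*z - y
tr(a b a^2) = tr(a)*tr(a b a) - tr(a b)   [square of a] = x^2*z - x*y - z
tr(b a b a) = tr(b a)*tr(b a) - tr(1)   [split at a repeated b] = z^2 - 2
tr(b a b) = tr(b)*tr(a b) - tr(a)   [square of b] = y*z - x
tr(a b a^2 b) = tr(a)*tr(b a b a) - tr(b a b)   [square of a] = x*z^2 - y*z - x
tr(b^-1 a b a^2) = tr(a b a^2)*tr(b) - tr(a b a^2 b)   [inverse elimination on b] = x^2*y*z - x*y^2 - x*z^2 + x
tr(a b a^3) = tr(a)*tr(a^2 b a) - tr(a^2 b)   [square of a] = x^3*z - x^2*y - 2*x*z + y
tr(a b a^3 b) = tr(a)*tr(b a b a^2) - tr(b a b a)   [square of a] = x^2*z^2 - x*y*z - x^2 - z^2 + 2
tr(b^-1 a b a^3) = tr(a b a^3)*tr(b) - tr(a b a^3 b)   [inverse elimination on b] = x^3*y*z - x^2*y^2 - x^2*z^2 - x*y*z + x^2 + y^2 + z^2 - 2
assemble the triple (tr(r) - 2; tr(r a) - x; tr(r b) - y)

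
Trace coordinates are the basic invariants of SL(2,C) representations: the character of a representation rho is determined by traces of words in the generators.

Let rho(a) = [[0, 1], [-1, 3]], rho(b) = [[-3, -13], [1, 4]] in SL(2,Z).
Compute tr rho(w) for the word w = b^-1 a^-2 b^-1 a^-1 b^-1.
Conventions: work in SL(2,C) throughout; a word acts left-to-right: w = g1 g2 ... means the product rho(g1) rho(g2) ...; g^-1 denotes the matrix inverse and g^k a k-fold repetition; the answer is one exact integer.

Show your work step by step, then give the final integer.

1794

rho(b^-1) = [[4, 13], [-1, -3]]
... * rho(a^-1) = [[3, -1], [1, 0]]  ->  [[25, -4], [-6, 1]]
... * rho(a^-1) = [[3, -1], [1, 0]]  ->  [[71, -25], [-17, 6]]
... * rho(b^-1) = [[4, 13], [-1, -3]]  ->  [[309, 998], [-74, -239]]
... * rho(a^-1) = [[3, -1], [1, 0]]  ->  [[1925, -309], [-461, 74]]
... * rho(b^-1) = [[4, 13], [-1, -3]]  ->  [[8009, 25952], [-1918, -6215]]
tr = 8009 + -6215 = 1794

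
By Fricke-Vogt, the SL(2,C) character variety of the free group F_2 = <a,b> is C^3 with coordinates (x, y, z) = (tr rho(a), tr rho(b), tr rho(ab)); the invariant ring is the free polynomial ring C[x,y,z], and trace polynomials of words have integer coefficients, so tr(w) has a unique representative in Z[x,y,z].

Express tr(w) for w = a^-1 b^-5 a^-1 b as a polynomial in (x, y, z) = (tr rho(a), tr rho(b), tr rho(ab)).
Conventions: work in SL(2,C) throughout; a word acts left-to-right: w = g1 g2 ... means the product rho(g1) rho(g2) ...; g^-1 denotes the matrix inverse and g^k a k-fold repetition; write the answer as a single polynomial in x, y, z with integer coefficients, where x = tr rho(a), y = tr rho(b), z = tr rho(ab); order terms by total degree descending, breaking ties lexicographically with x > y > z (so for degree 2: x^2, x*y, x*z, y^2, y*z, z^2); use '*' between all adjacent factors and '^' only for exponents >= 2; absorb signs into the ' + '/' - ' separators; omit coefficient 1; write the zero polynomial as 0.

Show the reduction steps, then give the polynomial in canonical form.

x*y^5*z - x^2*y^4 - y^6 - y^4*z^2 - 2*x*y^3*z + 2*x^2*y^2 + 6*y^4 + 3*y^2*z^2 - x*y*z - 9*y^2 - z^2 + 2

apply: tr(b^-1) = tr(b) = y
use: tr(b^-1 a) = tr(a)*tr(b) - tr(a b) = x*y - z
use: tr(b^-1 a^-1) = tr(b^-1)*tr(a) - tr(b^-1 a) = z
apply: tr(a^-1 b^-2) = tr(b^-1 a^-1)*tr(b) - tr(b^-1 a^-1 b) = y*z - x
tr(b a b a) = tr(b a)*tr(b a) - tr(1)   [split at repeated b] = z^2 - 2
apply: tr(a b a^-1 b) = tr(b a b)*tr(a) - tr(b a b a) = x*y*z - x^2 - z^2 + 2
tr(a b a^-1 b^-1) = tr(a b a^-1)*tr(b) - tr(a b a^-1 b) = -x*y*z + x^2 + y^2 + z^2 - 2
use: tr(b^-2 a b a^-1) = tr(a b a^-1 b^-1)*tr(b) - tr(a b a^-1) = -x*y^2*z + x^2*y + y^3 + y*z^2 - 3*y
tr(b a^-1 b^-3 a) = tr(b^-2 a b a^-1)*tr(b) - tr(b^-2 a b a^-1 b) = -x*y^3*z + x^2*y^2 + y^4 + y^2*z^2 + x*y*z - x^2 - 4*y^2 - z^2 + 2
use: tr(b^-3 a^-1 b a^-1) = tr(b a^-1 b^-3)*tr(a) - tr(b a^-1 b^-3 a) = x*y^3*z - x^2*y^2 - y^4 - y^2*z^2 + 4*y^2 + z^2 - 2
use: tr(a^-1 b a^-1) = tr(a^-1 b)*tr(a) - tr(a^-1 b a) = x^2*y - x*z - y
tr(b^2) = tr(b)*tr(b) - tr(1) = y^2 - 2
tr(b a^-1 b) = tr(b^2)*tr(a) - tr(b^2 a) = x*y^2 - y*z - x
use: tr(a^-1 b a^-1 b) = tr(b a^-1 b)*tr(a) - tr(b a^-1 b a) = x^2*y^2 - 2*x*y*z + z^2 - 2
tr(a^-1 b a^-1 b^-1) = tr(a^-1 b a^-1)*tr(b) - tr(a^-1 b a^-1 b) = x*y*z - y^2 - z^2 + 2
tr(b^-2 a^-1 b a^-1) = tr(a^-1 b a^-1 b^-1)*tr(b) - tr(a^-1 b a^-1) = x*y^2*z - x^2*y - y^3 - y*z^2 + x*z + 3*y
tr(b^-1 a^-1 b a^-1 b^-3) = tr(b^-3 a^-1 b a^-1)*tr(b) - tr(b^-3 a^-1 b a^-1 b) = x*y^4*z - x^2*y^3 - y^5 - y^3*z^2 - x*y^2*z + x^2*y + 5*y^3 + 2*y*z^2 - x*z - 5*y
tr(a^-1 b^-5 a^-1 b) = tr(b^-1 a^-1 b a^-1 b^-3)*tr(b) - tr(b^-1 a^-1 b a^-1 b^-2) = x*y^5*z - x^2*y^4 - y^6 - y^4*z^2 - 2*x*y^3*z + 2*x^2*y^2 + 6*y^4 + 3*y^2*z^2 - x*y*z - 9*y^2 - z^2 + 2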